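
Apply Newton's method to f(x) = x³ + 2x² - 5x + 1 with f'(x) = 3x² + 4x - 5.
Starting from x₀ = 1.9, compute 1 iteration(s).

f(x) = x³ + 2x² - 5x + 1
f'(x) = 3x² + 4x - 5
x₀ = 1.9

Newton-Raphson formula: x_{n+1} = x_n - f(x_n)/f'(x_n)

Iteration 1:
  f(1.900000) = 5.579000
  f'(1.900000) = 13.430000
  x_1 = 1.900000 - 5.579000/13.430000 = 1.484587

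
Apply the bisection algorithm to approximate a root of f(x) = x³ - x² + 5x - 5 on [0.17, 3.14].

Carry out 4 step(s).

f(x) = x³ - x² + 5x - 5
Initial interval: [0.17, 3.14]

Iteration 1:
  c_1 = (0.170000 + 3.140000)/2 = 1.655000
  f(c_1) = f(1.655000) = 5.069061
  f(a) × f(c) < 0, new interval: [0.170000, 1.655000]
Iteration 2:
  c_2 = (0.170000 + 1.655000)/2 = 0.912500
  f(c_2) = f(0.912500) = -0.510357
  f(a) × f(c) ≥ 0, new interval: [0.912500, 1.655000]
Iteration 3:
  c_3 = (0.912500 + 1.655000)/2 = 1.283750
  f(c_3) = f(1.283750) = 1.886374
  f(a) × f(c) < 0, new interval: [0.912500, 1.283750]
Iteration 4:
  c_4 = (0.912500 + 1.283750)/2 = 1.098125
  f(c_4) = f(1.098125) = 0.608952
  f(a) × f(c) < 0, new interval: [0.912500, 1.098125]

After 4 iteration(s), the approximation is c_4 = 1.098125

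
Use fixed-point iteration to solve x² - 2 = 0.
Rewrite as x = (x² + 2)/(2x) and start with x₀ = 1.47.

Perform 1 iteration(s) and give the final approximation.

Equation: x² - 2 = 0
Fixed-point form: x = (x² + 2)/(2x)
x₀ = 1.47

x_1 = g(1.470000) = 1.415272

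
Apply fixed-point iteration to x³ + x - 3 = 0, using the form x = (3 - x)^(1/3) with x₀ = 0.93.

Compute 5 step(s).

Equation: x³ + x - 3 = 0
Fixed-point form: x = (3 - x)^(1/3)
x₀ = 0.93

x_1 = g(0.930000) = 1.274452
x_2 = g(1.274452) = 1.199432
x_3 = g(1.199432) = 1.216568
x_4 = g(1.216568) = 1.212697
x_5 = g(1.212697) = 1.213574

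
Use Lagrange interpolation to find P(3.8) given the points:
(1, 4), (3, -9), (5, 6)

Lagrange interpolation formula:
P(x) = Σ yᵢ × Lᵢ(x)
where Lᵢ(x) = Π_{j≠i} (x - xⱼ)/(xᵢ - xⱼ)

L_0(3.8) = (3.8 - 3)/(1 - 3) × (3.8 - 5)/(1 - 5) = -0.120000
L_1(3.8) = (3.8 - 1)/(3 - 1) × (3.8 - 5)/(3 - 5) = 0.840000
L_2(3.8) = (3.8 - 1)/(5 - 1) × (3.8 - 3)/(5 - 3) = 0.280000

P(3.8) = 4×L_0(3.8) + (-9)×L_1(3.8) + 6×L_2(3.8)
P(3.8) = -6.360000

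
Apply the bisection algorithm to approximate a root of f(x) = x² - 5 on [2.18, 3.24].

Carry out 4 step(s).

f(x) = x² - 5
Initial interval: [2.18, 3.24]

Iteration 1:
  c_1 = (2.180000 + 3.240000)/2 = 2.710000
  f(c_1) = f(2.710000) = 2.344100
  f(a) × f(c) < 0, new interval: [2.180000, 2.710000]
Iteration 2:
  c_2 = (2.180000 + 2.710000)/2 = 2.445000
  f(c_2) = f(2.445000) = 0.978025
  f(a) × f(c) < 0, new interval: [2.180000, 2.445000]
Iteration 3:
  c_3 = (2.180000 + 2.445000)/2 = 2.312500
  f(c_3) = f(2.312500) = 0.347656
  f(a) × f(c) < 0, new interval: [2.180000, 2.312500]
Iteration 4:
  c_4 = (2.180000 + 2.312500)/2 = 2.246250
  f(c_4) = f(2.246250) = 0.045639
  f(a) × f(c) < 0, new interval: [2.180000, 2.246250]

After 4 iteration(s), the approximation is c_4 = 2.246250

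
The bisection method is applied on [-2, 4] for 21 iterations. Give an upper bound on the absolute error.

Bisection error bound: |error| ≤ (b-a)/2^n
|error| ≤ (4 - (-2))/2^21 = 6/2^21
|error| ≤ 0.0000028610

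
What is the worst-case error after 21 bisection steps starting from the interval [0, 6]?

Bisection error bound: |error| ≤ (b-a)/2^n
|error| ≤ (6 - 0)/2^21 = 6/2^21
|error| ≤ 0.0000028610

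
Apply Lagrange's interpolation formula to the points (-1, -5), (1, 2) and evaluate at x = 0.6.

Lagrange interpolation formula:
P(x) = Σ yᵢ × Lᵢ(x)
where Lᵢ(x) = Π_{j≠i} (x - xⱼ)/(xᵢ - xⱼ)

L_0(0.6) = (0.6 - 1)/(-1 - 1) = 0.200000
L_1(0.6) = (0.6 - (-1))/(1 - (-1)) = 0.800000

P(0.6) = (-5)×L_0(0.6) + 2×L_1(0.6)
P(0.6) = 0.600000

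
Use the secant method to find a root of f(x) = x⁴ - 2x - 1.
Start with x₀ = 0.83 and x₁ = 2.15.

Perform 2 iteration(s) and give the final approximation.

f(x) = x⁴ - 2x - 1
x₀ = 0.83, x₁ = 2.15

Secant formula: x_{n+1} = x_n - f(x_n)(x_n - x_{n-1})/(f(x_n) - f(x_{n-1}))

Iteration 1:
  f(0.830000) = -2.185417
  f(2.150000) = 16.067506
  x_2 = 2.150000 - 16.067506×(2.150000 - 0.830000)/(16.067506 - (-2.185417))
       = 0.988043
Iteration 2:
  f(2.150000) = 16.067506
  f(0.988043) = -2.023063
  x_3 = 0.988043 - (-2.023063)×(0.988043 - 2.150000)/(-2.023063 - 16.067506)
       = 1.117984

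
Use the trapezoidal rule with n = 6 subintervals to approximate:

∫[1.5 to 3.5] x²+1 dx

f(x) = x²+1
a = 1.5, b = 3.5, n = 6
h = (b - a)/n = 0.333333

Trapezoidal rule: (h/2)[f(x₀) + 2f(x₁) + 2f(x₂) + ... + f(xₙ)]

x_0 = 1.5000, f(x_0) = 3.250000, coefficient = 1
x_1 = 1.8333, f(x_1) = 4.361111, coefficient = 2
x_2 = 2.1667, f(x_2) = 5.694444, coefficient = 2
x_3 = 2.5000, f(x_3) = 7.250000, coefficient = 2
x_4 = 2.8333, f(x_4) = 9.027778, coefficient = 2
x_5 = 3.1667, f(x_5) = 11.027778, coefficient = 2
x_6 = 3.5000, f(x_6) = 13.250000, coefficient = 1

I ≈ (0.333333/2) × 91.222222 = 15.203704
Exact value: 15.166667
Error: 0.037037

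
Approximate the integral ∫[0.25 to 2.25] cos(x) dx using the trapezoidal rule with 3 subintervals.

f(x) = cos(x)
a = 0.25, b = 2.25, n = 3
h = (b - a)/n = 0.666667

Trapezoidal rule: (h/2)[f(x₀) + 2f(x₁) + 2f(x₂) + ... + f(xₙ)]

x_0 = 0.2500, f(x_0) = 0.968912, coefficient = 1
x_1 = 0.9167, f(x_1) = 0.608469, coefficient = 2
x_2 = 1.5833, f(x_2) = -0.012537, coefficient = 2
x_3 = 2.2500, f(x_3) = -0.628174, coefficient = 1

I ≈ (0.666667/2) × 1.532603 = 0.510868
Exact value: 0.530669
Error: 0.019802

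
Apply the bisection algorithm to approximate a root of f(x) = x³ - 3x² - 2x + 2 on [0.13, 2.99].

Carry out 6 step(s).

f(x) = x³ - 3x² - 2x + 2
Initial interval: [0.13, 2.99]

Iteration 1:
  c_1 = (0.130000 + 2.990000)/2 = 1.560000
  f(c_1) = f(1.560000) = -4.624384
  f(a) × f(c) < 0, new interval: [0.130000, 1.560000]
Iteration 2:
  c_2 = (0.130000 + 1.560000)/2 = 0.845000
  f(c_2) = f(0.845000) = -1.228724
  f(a) × f(c) < 0, new interval: [0.130000, 0.845000]
Iteration 3:
  c_3 = (0.130000 + 0.845000)/2 = 0.487500
  f(c_3) = f(0.487500) = 0.427889
  f(a) × f(c) ≥ 0, new interval: [0.487500, 0.845000]
Iteration 4:
  c_4 = (0.487500 + 0.845000)/2 = 0.666250
  f(c_4) = f(0.666250) = -0.368426
  f(a) × f(c) < 0, new interval: [0.487500, 0.666250]
Iteration 5:
  c_5 = (0.487500 + 0.666250)/2 = 0.576875
  f(c_5) = f(0.576875) = 0.039871
  f(a) × f(c) ≥ 0, new interval: [0.576875, 0.666250]
Iteration 6:
  c_6 = (0.576875 + 0.666250)/2 = 0.621563
  f(c_6) = f(0.621563) = -0.162010
  f(a) × f(c) < 0, new interval: [0.576875, 0.621563]

After 6 iteration(s), the approximation is c_6 = 0.621563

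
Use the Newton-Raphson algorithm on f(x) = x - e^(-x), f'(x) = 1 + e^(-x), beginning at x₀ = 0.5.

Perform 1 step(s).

f(x) = x - e^(-x)
f'(x) = 1 + e^(-x)
x₀ = 0.5

Newton-Raphson formula: x_{n+1} = x_n - f(x_n)/f'(x_n)

Iteration 1:
  f(0.500000) = -0.106531
  f'(0.500000) = 1.606531
  x_1 = 0.500000 - (-0.106531)/1.606531 = 0.566311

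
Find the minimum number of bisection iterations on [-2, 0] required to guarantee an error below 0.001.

We need (b-a)/2^n ≤ 0.001
(0 - (-2))/2^n ≤ 0.001
2/2^n ≤ 0.001
2^n ≥ 2000
n ≥ log₂(2000) = 10.97
n ≥ 11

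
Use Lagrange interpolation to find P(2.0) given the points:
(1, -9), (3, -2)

Lagrange interpolation formula:
P(x) = Σ yᵢ × Lᵢ(x)
where Lᵢ(x) = Π_{j≠i} (x - xⱼ)/(xᵢ - xⱼ)

L_0(2.0) = (2.0 - 3)/(1 - 3) = 0.500000
L_1(2.0) = (2.0 - 1)/(3 - 1) = 0.500000

P(2.0) = (-9)×L_0(2.0) + (-2)×L_1(2.0)
P(2.0) = -5.500000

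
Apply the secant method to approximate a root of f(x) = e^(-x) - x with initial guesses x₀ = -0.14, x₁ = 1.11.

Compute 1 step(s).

f(x) = e^(-x) - x
x₀ = -0.14, x₁ = 1.11

Secant formula: x_{n+1} = x_n - f(x_n)(x_n - x_{n-1})/(f(x_n) - f(x_{n-1}))

Iteration 1:
  f(-0.140000) = 1.290274
  f(1.110000) = -0.780441
  x_2 = 1.110000 - (-0.780441)×(1.110000 - (-0.140000))/(-0.780441 - 1.290274)
       = 0.638882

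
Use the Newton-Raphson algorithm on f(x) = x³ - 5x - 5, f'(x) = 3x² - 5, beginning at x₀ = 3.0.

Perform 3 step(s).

f(x) = x³ - 5x - 5
f'(x) = 3x² - 5
x₀ = 3.0

Newton-Raphson formula: x_{n+1} = x_n - f(x_n)/f'(x_n)

Iteration 1:
  f(3.000000) = 7.000000
  f'(3.000000) = 22.000000
  x_1 = 3.000000 - 7.000000/22.000000 = 2.681818
Iteration 2:
  f(2.681818) = 0.878944
  f'(2.681818) = 16.576446
  x_2 = 2.681818 - 0.878944/16.576446 = 2.628794
Iteration 3:
  f(2.628794) = 0.022471
  f'(2.628794) = 15.731681
  x_3 = 2.628794 - 0.022471/15.731681 = 2.627366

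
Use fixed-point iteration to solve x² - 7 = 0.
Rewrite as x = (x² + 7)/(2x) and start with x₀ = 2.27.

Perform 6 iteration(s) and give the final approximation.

Equation: x² - 7 = 0
Fixed-point form: x = (x² + 7)/(2x)
x₀ = 2.27

x_1 = g(2.270000) = 2.676850
x_2 = g(2.676850) = 2.645932
x_3 = g(2.645932) = 2.645751
x_4 = g(2.645751) = 2.645751
x_5 = g(2.645751) = 2.645751
x_6 = g(2.645751) = 2.645751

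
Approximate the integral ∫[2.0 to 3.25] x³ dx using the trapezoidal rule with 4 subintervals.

f(x) = x³
a = 2.0, b = 3.25, n = 4
h = (b - a)/n = 0.312500

Trapezoidal rule: (h/2)[f(x₀) + 2f(x₁) + 2f(x₂) + ... + f(xₙ)]

x_0 = 2.0000, f(x_0) = 8.000000, coefficient = 1
x_1 = 2.3125, f(x_1) = 12.366455, coefficient = 2
x_2 = 2.6250, f(x_2) = 18.087891, coefficient = 2
x_3 = 2.9375, f(x_3) = 25.347412, coefficient = 2
x_4 = 3.2500, f(x_4) = 34.328125, coefficient = 1

I ≈ (0.312500/2) × 153.931641 = 24.051819
Exact value: 23.891602
Error: 0.160217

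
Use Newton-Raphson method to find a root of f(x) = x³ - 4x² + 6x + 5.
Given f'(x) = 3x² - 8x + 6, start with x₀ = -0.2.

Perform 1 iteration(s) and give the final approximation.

f(x) = x³ - 4x² + 6x + 5
f'(x) = 3x² - 8x + 6
x₀ = -0.2

Newton-Raphson formula: x_{n+1} = x_n - f(x_n)/f'(x_n)

Iteration 1:
  f(-0.200000) = 3.632000
  f'(-0.200000) = 7.720000
  x_1 = -0.200000 - 3.632000/7.720000 = -0.670466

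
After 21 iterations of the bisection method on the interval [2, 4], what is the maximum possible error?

Bisection error bound: |error| ≤ (b-a)/2^n
|error| ≤ (4 - 2)/2^21 = 2/2^21
|error| ≤ 0.0000009537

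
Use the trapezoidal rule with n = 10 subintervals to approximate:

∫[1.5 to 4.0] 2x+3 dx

f(x) = 2x+3
a = 1.5, b = 4.0, n = 10
h = (b - a)/n = 0.250000

Trapezoidal rule: (h/2)[f(x₀) + 2f(x₁) + 2f(x₂) + ... + f(xₙ)]

x_0 = 1.5000, f(x_0) = 6.000000, coefficient = 1
x_1 = 1.7500, f(x_1) = 6.500000, coefficient = 2
x_2 = 2.0000, f(x_2) = 7.000000, coefficient = 2
x_3 = 2.2500, f(x_3) = 7.500000, coefficient = 2
x_4 = 2.5000, f(x_4) = 8.000000, coefficient = 2
x_5 = 2.7500, f(x_5) = 8.500000, coefficient = 2
x_6 = 3.0000, f(x_6) = 9.000000, coefficient = 2
x_7 = 3.2500, f(x_7) = 9.500000, coefficient = 2
x_8 = 3.5000, f(x_8) = 10.000000, coefficient = 2
x_9 = 3.7500, f(x_9) = 10.500000, coefficient = 2
x_10 = 4.0000, f(x_10) = 11.000000, coefficient = 1

I ≈ (0.250000/2) × 170.000000 = 21.250000
Exact value: 21.250000
Error: 0.000000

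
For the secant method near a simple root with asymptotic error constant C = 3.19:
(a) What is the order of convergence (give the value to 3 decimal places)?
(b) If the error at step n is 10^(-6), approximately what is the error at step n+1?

(a) Secant method has superlinear convergence with order φ = (1+√5)/2 ≈ 1.618.
    This means |e_{n+1}| ≈ C|e_n|^1.618.

(b) With |e_n| = 10^(-6) and C = 3.19:
    |e_{n+1}| ≈ 3.19 × (10^(-6))^1.618 = 3.19 × 10^(-9.71)

(a) ≈ 1.618 (golden ratio); (b) |e_{n+1}| ≈ 6.246e-10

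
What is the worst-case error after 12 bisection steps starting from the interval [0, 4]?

Bisection error bound: |error| ≤ (b-a)/2^n
|error| ≤ (4 - 0)/2^12 = 4/2^12
|error| ≤ 0.0009765625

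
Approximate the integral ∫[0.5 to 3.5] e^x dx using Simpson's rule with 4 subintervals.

f(x) = e^x
a = 0.5, b = 3.5, n = 4
h = (b - a)/n = 0.750000

Simpson's rule: (h/3)[f(x₀) + 4f(x₁) + 2f(x₂) + ... + f(xₙ)]

x_0 = 0.5000, f(x_0) = 1.648721, coefficient = 1
x_1 = 1.2500, f(x_1) = 3.490343, coefficient = 4
x_2 = 2.0000, f(x_2) = 7.389056, coefficient = 2
x_3 = 2.7500, f(x_3) = 15.642632, coefficient = 4
x_4 = 3.5000, f(x_4) = 33.115452, coefficient = 1

I ≈ (0.750000/3) × 126.074185 = 31.518546
Exact value: 31.466731
Error: 0.051816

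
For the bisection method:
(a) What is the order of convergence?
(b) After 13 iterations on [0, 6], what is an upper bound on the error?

(a) Bisection has linear (order 1) convergence; the error is halved each step.

(b) Error bound = (b-a)/2^n = (6 - 0)/2^{13}
    = 6/2^{13}

(a) 1 (linear); (b) error ≤ 7.32e-04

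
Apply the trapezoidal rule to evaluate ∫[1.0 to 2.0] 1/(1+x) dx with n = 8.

f(x) = 1/(1+x)
a = 1.0, b = 2.0, n = 8
h = (b - a)/n = 0.125000

Trapezoidal rule: (h/2)[f(x₀) + 2f(x₁) + 2f(x₂) + ... + f(xₙ)]

x_0 = 1.0000, f(x_0) = 0.500000, coefficient = 1
x_1 = 1.1250, f(x_1) = 0.470588, coefficient = 2
x_2 = 1.2500, f(x_2) = 0.444444, coefficient = 2
x_3 = 1.3750, f(x_3) = 0.421053, coefficient = 2
x_4 = 1.5000, f(x_4) = 0.400000, coefficient = 2
x_5 = 1.6250, f(x_5) = 0.380952, coefficient = 2
x_6 = 1.7500, f(x_6) = 0.363636, coefficient = 2
x_7 = 1.8750, f(x_7) = 0.347826, coefficient = 2
x_8 = 2.0000, f(x_8) = 0.333333, coefficient = 1

I ≈ (0.125000/2) × 6.490334 = 0.405646
Exact value: 0.405465
Error: 0.000181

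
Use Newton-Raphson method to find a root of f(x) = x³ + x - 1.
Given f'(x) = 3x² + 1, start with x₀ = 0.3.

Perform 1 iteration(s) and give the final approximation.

f(x) = x³ + x - 1
f'(x) = 3x² + 1
x₀ = 0.3

Newton-Raphson formula: x_{n+1} = x_n - f(x_n)/f'(x_n)

Iteration 1:
  f(0.300000) = -0.673000
  f'(0.300000) = 1.270000
  x_1 = 0.300000 - (-0.673000)/1.270000 = 0.829921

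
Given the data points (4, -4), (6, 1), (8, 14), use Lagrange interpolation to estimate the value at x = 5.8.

Lagrange interpolation formula:
P(x) = Σ yᵢ × Lᵢ(x)
where Lᵢ(x) = Π_{j≠i} (x - xⱼ)/(xᵢ - xⱼ)

L_0(5.8) = (5.8 - 6)/(4 - 6) × (5.8 - 8)/(4 - 8) = 0.055000
L_1(5.8) = (5.8 - 4)/(6 - 4) × (5.8 - 8)/(6 - 8) = 0.990000
L_2(5.8) = (5.8 - 4)/(8 - 4) × (5.8 - 6)/(8 - 6) = -0.045000

P(5.8) = (-4)×L_0(5.8) + 1×L_1(5.8) + 14×L_2(5.8)
P(5.8) = 0.140000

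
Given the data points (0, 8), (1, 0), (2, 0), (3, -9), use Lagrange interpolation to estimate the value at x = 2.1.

Lagrange interpolation formula:
P(x) = Σ yᵢ × Lᵢ(x)
where Lᵢ(x) = Π_{j≠i} (x - xⱼ)/(xᵢ - xⱼ)

L_0(2.1) = (2.1 - 1)/(0 - 1) × (2.1 - 2)/(0 - 2) × (2.1 - 3)/(0 - 3) = 0.016500
L_1(2.1) = (2.1 - 0)/(1 - 0) × (2.1 - 2)/(1 - 2) × (2.1 - 3)/(1 - 3) = -0.094500
L_2(2.1) = (2.1 - 0)/(2 - 0) × (2.1 - 1)/(2 - 1) × (2.1 - 3)/(2 - 3) = 1.039500
L_3(2.1) = (2.1 - 0)/(3 - 0) × (2.1 - 1)/(3 - 1) × (2.1 - 2)/(3 - 2) = 0.038500

P(2.1) = 8×L_0(2.1) + 0×L_1(2.1) + 0×L_2(2.1) + (-9)×L_3(2.1)
P(2.1) = -0.214500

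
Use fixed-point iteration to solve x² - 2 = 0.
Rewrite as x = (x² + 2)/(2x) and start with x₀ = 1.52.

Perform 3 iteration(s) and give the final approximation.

Equation: x² - 2 = 0
Fixed-point form: x = (x² + 2)/(2x)
x₀ = 1.52

x_1 = g(1.520000) = 1.417895
x_2 = g(1.417895) = 1.414218
x_3 = g(1.414218) = 1.414214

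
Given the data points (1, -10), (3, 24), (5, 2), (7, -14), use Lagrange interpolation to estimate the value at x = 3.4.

Lagrange interpolation formula:
P(x) = Σ yᵢ × Lᵢ(x)
where Lᵢ(x) = Π_{j≠i} (x - xⱼ)/(xᵢ - xⱼ)

L_0(3.4) = (3.4 - 3)/(1 - 3) × (3.4 - 5)/(1 - 5) × (3.4 - 7)/(1 - 7) = -0.048000
L_1(3.4) = (3.4 - 1)/(3 - 1) × (3.4 - 5)/(3 - 5) × (3.4 - 7)/(3 - 7) = 0.864000
L_2(3.4) = (3.4 - 1)/(5 - 1) × (3.4 - 3)/(5 - 3) × (3.4 - 7)/(5 - 7) = 0.216000
L_3(3.4) = (3.4 - 1)/(7 - 1) × (3.4 - 3)/(7 - 3) × (3.4 - 5)/(7 - 5) = -0.032000

P(3.4) = (-10)×L_0(3.4) + 24×L_1(3.4) + 2×L_2(3.4) + (-14)×L_3(3.4)
P(3.4) = 22.096000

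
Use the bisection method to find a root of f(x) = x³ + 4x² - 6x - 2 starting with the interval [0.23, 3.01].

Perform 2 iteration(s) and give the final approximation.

f(x) = x³ + 4x² - 6x - 2
Initial interval: [0.23, 3.01]

Iteration 1:
  c_1 = (0.230000 + 3.010000)/2 = 1.620000
  f(c_1) = f(1.620000) = 3.029128
  f(a) × f(c) < 0, new interval: [0.230000, 1.620000]
Iteration 2:
  c_2 = (0.230000 + 1.620000)/2 = 0.925000
  f(c_2) = f(0.925000) = -3.336047
  f(a) × f(c) ≥ 0, new interval: [0.925000, 1.620000]

After 2 iteration(s), the approximation is c_2 = 0.925000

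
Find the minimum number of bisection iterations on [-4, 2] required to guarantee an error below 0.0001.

We need (b-a)/2^n ≤ 0.0001
(2 - (-4))/2^n ≤ 0.0001
6/2^n ≤ 0.0001
2^n ≥ 60000
n ≥ log₂(60000) = 15.87
n ≥ 16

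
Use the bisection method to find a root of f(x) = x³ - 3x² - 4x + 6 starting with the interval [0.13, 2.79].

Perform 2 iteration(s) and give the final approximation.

f(x) = x³ - 3x² - 4x + 6
Initial interval: [0.13, 2.79]

Iteration 1:
  c_1 = (0.130000 + 2.790000)/2 = 1.460000
  f(c_1) = f(1.460000) = -3.122664
  f(a) × f(c) < 0, new interval: [0.130000, 1.460000]
Iteration 2:
  c_2 = (0.130000 + 1.460000)/2 = 0.795000
  f(c_2) = f(0.795000) = 1.426385
  f(a) × f(c) ≥ 0, new interval: [0.795000, 1.460000]

After 2 iteration(s), the approximation is c_2 = 0.795000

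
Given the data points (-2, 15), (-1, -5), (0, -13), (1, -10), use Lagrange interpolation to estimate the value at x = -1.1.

Lagrange interpolation formula:
P(x) = Σ yᵢ × Lᵢ(x)
where Lᵢ(x) = Π_{j≠i} (x - xⱼ)/(xᵢ - xⱼ)

L_0(-1.1) = (-1.1 - (-1))/(-2 - (-1)) × (-1.1 - 0)/(-2 - 0) × (-1.1 - 1)/(-2 - 1) = 0.038500
L_1(-1.1) = (-1.1 - (-2))/(-1 - (-2)) × (-1.1 - 0)/(-1 - 0) × (-1.1 - 1)/(-1 - 1) = 1.039500
L_2(-1.1) = (-1.1 - (-2))/(0 - (-2)) × (-1.1 - (-1))/(0 - (-1)) × (-1.1 - 1)/(0 - 1) = -0.094500
L_3(-1.1) = (-1.1 - (-2))/(1 - (-2)) × (-1.1 - (-1))/(1 - (-1)) × (-1.1 - 0)/(1 - 0) = 0.016500

P(-1.1) = 15×L_0(-1.1) + (-5)×L_1(-1.1) + (-13)×L_2(-1.1) + (-10)×L_3(-1.1)
P(-1.1) = -3.556500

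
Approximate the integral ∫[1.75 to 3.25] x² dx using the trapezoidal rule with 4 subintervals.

f(x) = x²
a = 1.75, b = 3.25, n = 4
h = (b - a)/n = 0.375000

Trapezoidal rule: (h/2)[f(x₀) + 2f(x₁) + 2f(x₂) + ... + f(xₙ)]

x_0 = 1.7500, f(x_0) = 3.062500, coefficient = 1
x_1 = 2.1250, f(x_1) = 4.515625, coefficient = 2
x_2 = 2.5000, f(x_2) = 6.250000, coefficient = 2
x_3 = 2.8750, f(x_3) = 8.265625, coefficient = 2
x_4 = 3.2500, f(x_4) = 10.562500, coefficient = 1

I ≈ (0.375000/2) × 51.687500 = 9.691406
Exact value: 9.656250
Error: 0.035156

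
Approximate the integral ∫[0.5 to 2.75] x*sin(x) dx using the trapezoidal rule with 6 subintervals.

f(x) = x*sin(x)
a = 0.5, b = 2.75, n = 6
h = (b - a)/n = 0.375000

Trapezoidal rule: (h/2)[f(x₀) + 2f(x₁) + 2f(x₂) + ... + f(xₙ)]

x_0 = 0.5000, f(x_0) = 0.239713, coefficient = 1
x_1 = 0.8750, f(x_1) = 0.671601, coefficient = 2
x_2 = 1.2500, f(x_2) = 1.186231, coefficient = 2
x_3 = 1.6250, f(x_3) = 1.622613, coefficient = 2
x_4 = 2.0000, f(x_4) = 1.818595, coefficient = 2
x_5 = 2.3750, f(x_5) = 1.647502, coefficient = 2
x_6 = 2.7500, f(x_6) = 1.049568, coefficient = 1

I ≈ (0.375000/2) × 15.182364 = 2.846693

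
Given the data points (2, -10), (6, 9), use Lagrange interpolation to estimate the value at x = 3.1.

Lagrange interpolation formula:
P(x) = Σ yᵢ × Lᵢ(x)
where Lᵢ(x) = Π_{j≠i} (x - xⱼ)/(xᵢ - xⱼ)

L_0(3.1) = (3.1 - 6)/(2 - 6) = 0.725000
L_1(3.1) = (3.1 - 2)/(6 - 2) = 0.275000

P(3.1) = (-10)×L_0(3.1) + 9×L_1(3.1)
P(3.1) = -4.775000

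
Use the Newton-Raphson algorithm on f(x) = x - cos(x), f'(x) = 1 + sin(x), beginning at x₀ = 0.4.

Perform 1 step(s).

f(x) = x - cos(x)
f'(x) = 1 + sin(x)
x₀ = 0.4

Newton-Raphson formula: x_{n+1} = x_n - f(x_n)/f'(x_n)

Iteration 1:
  f(0.400000) = -0.521061
  f'(0.400000) = 1.389418
  x_1 = 0.400000 - (-0.521061)/1.389418 = 0.775021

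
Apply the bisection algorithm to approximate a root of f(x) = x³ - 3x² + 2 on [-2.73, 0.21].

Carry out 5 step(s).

f(x) = x³ - 3x² + 2
Initial interval: [-2.73, 0.21]

Iteration 1:
  c_1 = (-2.730000 + 0.210000)/2 = -1.260000
  f(c_1) = f(-1.260000) = -4.763176
  f(a) × f(c) ≥ 0, new interval: [-1.260000, 0.210000]
Iteration 2:
  c_2 = (-1.260000 + 0.210000)/2 = -0.525000
  f(c_2) = f(-0.525000) = 1.028422
  f(a) × f(c) < 0, new interval: [-1.260000, -0.525000]
Iteration 3:
  c_3 = (-1.260000 + (-0.525000))/2 = -0.892500
  f(c_3) = f(-0.892500) = -1.100595
  f(a) × f(c) ≥ 0, new interval: [-0.892500, -0.525000]
Iteration 4:
  c_4 = (-0.892500 + (-0.525000))/2 = -0.708750
  f(c_4) = f(-0.708750) = 0.136996
  f(a) × f(c) < 0, new interval: [-0.892500, -0.708750]
Iteration 5:
  c_5 = (-0.892500 + (-0.708750))/2 = -0.800625
  f(c_5) = f(-0.800625) = -0.436202
  f(a) × f(c) ≥ 0, new interval: [-0.800625, -0.708750]

After 5 iteration(s), the approximation is c_5 = -0.800625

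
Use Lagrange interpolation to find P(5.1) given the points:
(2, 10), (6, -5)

Lagrange interpolation formula:
P(x) = Σ yᵢ × Lᵢ(x)
where Lᵢ(x) = Π_{j≠i} (x - xⱼ)/(xᵢ - xⱼ)

L_0(5.1) = (5.1 - 6)/(2 - 6) = 0.225000
L_1(5.1) = (5.1 - 2)/(6 - 2) = 0.775000

P(5.1) = 10×L_0(5.1) + (-5)×L_1(5.1)
P(5.1) = -1.625000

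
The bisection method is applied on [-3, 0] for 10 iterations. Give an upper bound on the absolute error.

Bisection error bound: |error| ≤ (b-a)/2^n
|error| ≤ (0 - (-3))/2^10 = 3/2^10
|error| ≤ 0.0029296875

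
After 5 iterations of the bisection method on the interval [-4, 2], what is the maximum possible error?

Bisection error bound: |error| ≤ (b-a)/2^n
|error| ≤ (2 - (-4))/2^5 = 6/2^5
|error| ≤ 0.1875000000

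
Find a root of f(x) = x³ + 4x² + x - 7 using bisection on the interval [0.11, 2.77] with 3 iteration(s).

f(x) = x³ + 4x² + x - 7
Initial interval: [0.11, 2.77]

Iteration 1:
  c_1 = (0.110000 + 2.770000)/2 = 1.440000
  f(c_1) = f(1.440000) = 5.720384
  f(a) × f(c) < 0, new interval: [0.110000, 1.440000]
Iteration 2:
  c_2 = (0.110000 + 1.440000)/2 = 0.775000
  f(c_2) = f(0.775000) = -3.357016
  f(a) × f(c) ≥ 0, new interval: [0.775000, 1.440000]
Iteration 3:
  c_3 = (0.775000 + 1.440000)/2 = 1.107500
  f(c_3) = f(1.107500) = 0.372136
  f(a) × f(c) < 0, new interval: [0.775000, 1.107500]

After 3 iteration(s), the approximation is c_3 = 1.107500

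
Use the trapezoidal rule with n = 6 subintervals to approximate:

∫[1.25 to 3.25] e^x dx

f(x) = e^x
a = 1.25, b = 3.25, n = 6
h = (b - a)/n = 0.333333

Trapezoidal rule: (h/2)[f(x₀) + 2f(x₁) + 2f(x₂) + ... + f(xₙ)]

x_0 = 1.2500, f(x_0) = 3.490343, coefficient = 1
x_1 = 1.5833, f(x_1) = 4.871166, coefficient = 2
x_2 = 1.9167, f(x_2) = 6.798260, coefficient = 2
x_3 = 2.2500, f(x_3) = 9.487736, coefficient = 2
x_4 = 2.5833, f(x_4) = 13.241202, coefficient = 2
x_5 = 2.9167, f(x_5) = 18.479586, coefficient = 2
x_6 = 3.2500, f(x_6) = 25.790340, coefficient = 1

I ≈ (0.333333/2) × 135.036582 = 22.506097
Exact value: 22.299997
Error: 0.206100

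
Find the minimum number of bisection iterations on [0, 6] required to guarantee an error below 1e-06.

We need (b-a)/2^n ≤ 1e-06
(6 - 0)/2^n ≤ 1e-06
6/2^n ≤ 1e-06
2^n ≥ 6000000
n ≥ log₂(6000000) = 22.52
n ≥ 23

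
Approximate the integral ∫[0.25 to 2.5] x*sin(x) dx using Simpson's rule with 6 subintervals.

f(x) = x*sin(x)
a = 0.25, b = 2.5, n = 6
h = (b - a)/n = 0.375000

Simpson's rule: (h/3)[f(x₀) + 4f(x₁) + 2f(x₂) + ... + f(xₙ)]

x_0 = 0.2500, f(x_0) = 0.061851, coefficient = 1
x_1 = 0.6250, f(x_1) = 0.365686, coefficient = 4
x_2 = 1.0000, f(x_2) = 0.841471, coefficient = 2
x_3 = 1.3750, f(x_3) = 1.348728, coefficient = 4
x_4 = 1.7500, f(x_4) = 1.721975, coefficient = 2
x_5 = 2.1250, f(x_5) = 1.806930, coefficient = 4
x_6 = 2.5000, f(x_6) = 1.496180, coefficient = 1

I ≈ (0.375000/3) × 20.770297 = 2.596287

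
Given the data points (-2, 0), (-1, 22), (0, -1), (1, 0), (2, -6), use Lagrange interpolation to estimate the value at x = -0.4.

Lagrange interpolation formula:
P(x) = Σ yᵢ × Lᵢ(x)
where Lᵢ(x) = Π_{j≠i} (x - xⱼ)/(xᵢ - xⱼ)

L_0(-0.4) = (-0.4 - (-1))/(-2 - (-1)) × (-0.4 - 0)/(-2 - 0) × (-0.4 - 1)/(-2 - 1) × (-0.4 - 2)/(-2 - 2) = -0.033600
L_1(-0.4) = (-0.4 - (-2))/(-1 - (-2)) × (-0.4 - 0)/(-1 - 0) × (-0.4 - 1)/(-1 - 1) × (-0.4 - 2)/(-1 - 2) = 0.358400
L_2(-0.4) = (-0.4 - (-2))/(0 - (-2)) × (-0.4 - (-1))/(0 - (-1)) × (-0.4 - 1)/(0 - 1) × (-0.4 - 2)/(0 - 2) = 0.806400
L_3(-0.4) = (-0.4 - (-2))/(1 - (-2)) × (-0.4 - (-1))/(1 - (-1)) × (-0.4 - 0)/(1 - 0) × (-0.4 - 2)/(1 - 2) = -0.153600
L_4(-0.4) = (-0.4 - (-2))/(2 - (-2)) × (-0.4 - (-1))/(2 - (-1)) × (-0.4 - 0)/(2 - 0) × (-0.4 - 1)/(2 - 1) = 0.022400

P(-0.4) = 0×L_0(-0.4) + 22×L_1(-0.4) + (-1)×L_2(-0.4) + 0×L_3(-0.4) + (-6)×L_4(-0.4)
P(-0.4) = 6.944000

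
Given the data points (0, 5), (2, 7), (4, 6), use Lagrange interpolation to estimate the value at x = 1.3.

Lagrange interpolation formula:
P(x) = Σ yᵢ × Lᵢ(x)
where Lᵢ(x) = Π_{j≠i} (x - xⱼ)/(xᵢ - xⱼ)

L_0(1.3) = (1.3 - 2)/(0 - 2) × (1.3 - 4)/(0 - 4) = 0.236250
L_1(1.3) = (1.3 - 0)/(2 - 0) × (1.3 - 4)/(2 - 4) = 0.877500
L_2(1.3) = (1.3 - 0)/(4 - 0) × (1.3 - 2)/(4 - 2) = -0.113750

P(1.3) = 5×L_0(1.3) + 7×L_1(1.3) + 6×L_2(1.3)
P(1.3) = 6.641250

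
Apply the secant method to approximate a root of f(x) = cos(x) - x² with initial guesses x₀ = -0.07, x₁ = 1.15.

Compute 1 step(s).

f(x) = cos(x) - x²
x₀ = -0.07, x₁ = 1.15

Secant formula: x_{n+1} = x_n - f(x_n)(x_n - x_{n-1})/(f(x_n) - f(x_{n-1}))

Iteration 1:
  f(-0.070000) = 0.992651
  f(1.150000) = -0.914013
  x_2 = 1.150000 - (-0.914013)×(1.150000 - (-0.070000))/(-0.914013 - 0.992651)
       = 0.565159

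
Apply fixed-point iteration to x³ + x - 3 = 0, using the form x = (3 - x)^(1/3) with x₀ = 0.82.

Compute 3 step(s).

Equation: x³ + x - 3 = 0
Fixed-point form: x = (3 - x)^(1/3)
x₀ = 0.82

x_1 = g(0.820000) = 1.296638
x_2 = g(1.296638) = 1.194269
x_3 = g(1.194269) = 1.217730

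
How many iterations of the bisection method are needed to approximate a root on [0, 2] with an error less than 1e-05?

We need (b-a)/2^n ≤ 1e-05
(2 - 0)/2^n ≤ 1e-05
2/2^n ≤ 1e-05
2^n ≥ 200000
n ≥ log₂(200000) = 17.61
n ≥ 18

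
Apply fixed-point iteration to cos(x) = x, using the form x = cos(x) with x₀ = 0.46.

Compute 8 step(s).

Equation: cos(x) = x
Fixed-point form: x = cos(x)
x₀ = 0.46

x_1 = g(0.460000) = 0.896052
x_2 = g(0.896052) = 0.624697
x_3 = g(0.624697) = 0.811140
x_4 = g(0.811140) = 0.688672
x_5 = g(0.688672) = 0.772091
x_6 = g(0.772091) = 0.716454
x_7 = g(0.716454) = 0.754139
x_8 = g(0.754139) = 0.728861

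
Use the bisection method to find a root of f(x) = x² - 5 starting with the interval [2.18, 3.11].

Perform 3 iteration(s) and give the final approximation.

f(x) = x² - 5
Initial interval: [2.18, 3.11]

Iteration 1:
  c_1 = (2.180000 + 3.110000)/2 = 2.645000
  f(c_1) = f(2.645000) = 1.996025
  f(a) × f(c) < 0, new interval: [2.180000, 2.645000]
Iteration 2:
  c_2 = (2.180000 + 2.645000)/2 = 2.412500
  f(c_2) = f(2.412500) = 0.820156
  f(a) × f(c) < 0, new interval: [2.180000, 2.412500]
Iteration 3:
  c_3 = (2.180000 + 2.412500)/2 = 2.296250
  f(c_3) = f(2.296250) = 0.272764
  f(a) × f(c) < 0, new interval: [2.180000, 2.296250]

After 3 iteration(s), the approximation is c_3 = 2.296250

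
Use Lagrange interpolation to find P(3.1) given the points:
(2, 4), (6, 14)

Lagrange interpolation formula:
P(x) = Σ yᵢ × Lᵢ(x)
where Lᵢ(x) = Π_{j≠i} (x - xⱼ)/(xᵢ - xⱼ)

L_0(3.1) = (3.1 - 6)/(2 - 6) = 0.725000
L_1(3.1) = (3.1 - 2)/(6 - 2) = 0.275000

P(3.1) = 4×L_0(3.1) + 14×L_1(3.1)
P(3.1) = 6.750000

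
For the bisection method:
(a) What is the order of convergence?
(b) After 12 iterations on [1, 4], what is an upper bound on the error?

(a) Bisection has linear (order 1) convergence; the error is halved each step.

(b) Error bound = (b-a)/2^n = (4 - 1)/2^{12}
    = 3/2^{12}

(a) 1 (linear); (b) error ≤ 7.32e-04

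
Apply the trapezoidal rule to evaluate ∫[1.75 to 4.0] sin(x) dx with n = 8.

f(x) = sin(x)
a = 1.75, b = 4.0, n = 8
h = (b - a)/n = 0.281250

Trapezoidal rule: (h/2)[f(x₀) + 2f(x₁) + 2f(x₂) + ... + f(xₙ)]

x_0 = 1.7500, f(x_0) = 0.983986, coefficient = 1
x_1 = 2.0312, f(x_1) = 0.895851, coefficient = 2
x_2 = 2.3125, f(x_2) = 0.737319, coefficient = 2
x_3 = 2.5938, f(x_3) = 0.520847, coefficient = 2
x_4 = 2.8750, f(x_4) = 0.263446, coefficient = 2
x_5 = 3.1562, f(x_5) = -0.014657, coefficient = 2
x_6 = 3.4375, f(x_6) = -0.291608, coefficient = 2
x_7 = 3.7188, f(x_7) = -0.545644, coefficient = 2
x_8 = 4.0000, f(x_8) = -0.756802, coefficient = 1

I ≈ (0.281250/2) × 3.358291 = 0.472260
Exact value: 0.475398
Error: 0.003138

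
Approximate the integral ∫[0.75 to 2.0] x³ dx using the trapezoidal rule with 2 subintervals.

f(x) = x³
a = 0.75, b = 2.0, n = 2
h = (b - a)/n = 0.625000

Trapezoidal rule: (h/2)[f(x₀) + 2f(x₁) + 2f(x₂) + ... + f(xₙ)]

x_0 = 0.7500, f(x_0) = 0.421875, coefficient = 1
x_1 = 1.3750, f(x_1) = 2.599609, coefficient = 2
x_2 = 2.0000, f(x_2) = 8.000000, coefficient = 1

I ≈ (0.625000/2) × 13.621094 = 4.256592
Exact value: 3.920898
Error: 0.335693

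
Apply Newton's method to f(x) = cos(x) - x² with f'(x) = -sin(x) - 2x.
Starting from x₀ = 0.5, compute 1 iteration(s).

f(x) = cos(x) - x²
f'(x) = -sin(x) - 2x
x₀ = 0.5

Newton-Raphson formula: x_{n+1} = x_n - f(x_n)/f'(x_n)

Iteration 1:
  f(0.500000) = 0.627583
  f'(0.500000) = -1.479426
  x_1 = 0.500000 - 0.627583/(-1.479426) = 0.924207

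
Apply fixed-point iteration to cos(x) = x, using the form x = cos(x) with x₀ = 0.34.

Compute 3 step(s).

Equation: cos(x) = x
Fixed-point form: x = cos(x)
x₀ = 0.34

x_1 = g(0.340000) = 0.942755
x_2 = g(0.942755) = 0.587561
x_3 = g(0.587561) = 0.832295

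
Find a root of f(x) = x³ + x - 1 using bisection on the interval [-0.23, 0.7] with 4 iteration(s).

f(x) = x³ + x - 1
Initial interval: [-0.23, 0.7]

Iteration 1:
  c_1 = (-0.230000 + 0.700000)/2 = 0.235000
  f(c_1) = f(0.235000) = -0.752022
  f(a) × f(c) ≥ 0, new interval: [0.235000, 0.700000]
Iteration 2:
  c_2 = (0.235000 + 0.700000)/2 = 0.467500
  f(c_2) = f(0.467500) = -0.430325
  f(a) × f(c) ≥ 0, new interval: [0.467500, 0.700000]
Iteration 3:
  c_3 = (0.467500 + 0.700000)/2 = 0.583750
  f(c_3) = f(0.583750) = -0.217329
  f(a) × f(c) ≥ 0, new interval: [0.583750, 0.700000]
Iteration 4:
  c_4 = (0.583750 + 0.700000)/2 = 0.641875
  f(c_4) = f(0.641875) = -0.093670
  f(a) × f(c) ≥ 0, new interval: [0.641875, 0.700000]

After 4 iteration(s), the approximation is c_4 = 0.641875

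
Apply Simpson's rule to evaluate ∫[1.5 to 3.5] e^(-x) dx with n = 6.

f(x) = e^(-x)
a = 1.5, b = 3.5, n = 6
h = (b - a)/n = 0.333333

Simpson's rule: (h/3)[f(x₀) + 4f(x₁) + 2f(x₂) + ... + f(xₙ)]

x_0 = 1.5000, f(x_0) = 0.223130, coefficient = 1
x_1 = 1.8333, f(x_1) = 0.159880, coefficient = 4
x_2 = 2.1667, f(x_2) = 0.114559, coefficient = 2
x_3 = 2.5000, f(x_3) = 0.082085, coefficient = 4
x_4 = 2.8333, f(x_4) = 0.058816, coefficient = 2
x_5 = 3.1667, f(x_5) = 0.042144, coefficient = 4
x_6 = 3.5000, f(x_6) = 0.030197, coefficient = 1

I ≈ (0.333333/3) × 1.736513 = 0.192946
Exact value: 0.192933
Error: 0.000013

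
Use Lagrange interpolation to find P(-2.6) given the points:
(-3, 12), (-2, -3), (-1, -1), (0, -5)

Lagrange interpolation formula:
P(x) = Σ yᵢ × Lᵢ(x)
where Lᵢ(x) = Π_{j≠i} (x - xⱼ)/(xᵢ - xⱼ)

L_0(-2.6) = (-2.6 - (-2))/(-3 - (-2)) × (-2.6 - (-1))/(-3 - (-1)) × (-2.6 - 0)/(-3 - 0) = 0.416000
L_1(-2.6) = (-2.6 - (-3))/(-2 - (-3)) × (-2.6 - (-1))/(-2 - (-1)) × (-2.6 - 0)/(-2 - 0) = 0.832000
L_2(-2.6) = (-2.6 - (-3))/(-1 - (-3)) × (-2.6 - (-2))/(-1 - (-2)) × (-2.6 - 0)/(-1 - 0) = -0.312000
L_3(-2.6) = (-2.6 - (-3))/(0 - (-3)) × (-2.6 - (-2))/(0 - (-2)) × (-2.6 - (-1))/(0 - (-1)) = 0.064000

P(-2.6) = 12×L_0(-2.6) + (-3)×L_1(-2.6) + (-1)×L_2(-2.6) + (-5)×L_3(-2.6)
P(-2.6) = 2.488000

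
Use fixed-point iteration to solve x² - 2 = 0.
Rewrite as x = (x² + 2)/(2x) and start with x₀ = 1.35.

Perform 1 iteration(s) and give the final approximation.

Equation: x² - 2 = 0
Fixed-point form: x = (x² + 2)/(2x)
x₀ = 1.35

x_1 = g(1.350000) = 1.415741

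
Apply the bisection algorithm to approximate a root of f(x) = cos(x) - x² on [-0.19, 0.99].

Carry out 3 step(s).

f(x) = cos(x) - x²
Initial interval: [-0.19, 0.99]

Iteration 1:
  c_1 = (-0.190000 + 0.990000)/2 = 0.400000
  f(c_1) = f(0.400000) = 0.761061
  f(a) × f(c) ≥ 0, new interval: [0.400000, 0.990000]
Iteration 2:
  c_2 = (0.400000 + 0.990000)/2 = 0.695000
  f(c_2) = f(0.695000) = 0.285029
  f(a) × f(c) ≥ 0, new interval: [0.695000, 0.990000]
Iteration 3:
  c_3 = (0.695000 + 0.990000)/2 = 0.842500
  f(c_3) = f(0.842500) = -0.044207
  f(a) × f(c) < 0, new interval: [0.695000, 0.842500]

After 3 iteration(s), the approximation is c_3 = 0.842500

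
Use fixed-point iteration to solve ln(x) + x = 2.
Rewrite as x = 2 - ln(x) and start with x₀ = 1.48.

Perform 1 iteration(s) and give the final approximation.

Equation: ln(x) + x = 2
Fixed-point form: x = 2 - ln(x)
x₀ = 1.48

x_1 = g(1.480000) = 1.607958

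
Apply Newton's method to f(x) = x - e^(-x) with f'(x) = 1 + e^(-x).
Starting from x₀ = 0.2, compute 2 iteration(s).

f(x) = x - e^(-x)
f'(x) = 1 + e^(-x)
x₀ = 0.2

Newton-Raphson formula: x_{n+1} = x_n - f(x_n)/f'(x_n)

Iteration 1:
  f(0.200000) = -0.618731
  f'(0.200000) = 1.818731
  x_1 = 0.200000 - (-0.618731)/1.818731 = 0.540199
Iteration 2:
  f(0.540199) = -0.042433
  f'(0.540199) = 1.582632
  x_2 = 0.540199 - (-0.042433)/1.582632 = 0.567011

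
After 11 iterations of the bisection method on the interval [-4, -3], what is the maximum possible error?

Bisection error bound: |error| ≤ (b-a)/2^n
|error| ≤ (-3 - (-4))/2^11 = 1/2^11
|error| ≤ 0.0004882812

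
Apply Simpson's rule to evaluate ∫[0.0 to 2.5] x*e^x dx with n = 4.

f(x) = x*e^x
a = 0.0, b = 2.5, n = 4
h = (b - a)/n = 0.625000

Simpson's rule: (h/3)[f(x₀) + 4f(x₁) + 2f(x₂) + ... + f(xₙ)]

x_0 = 0.0000, f(x_0) = 0.000000, coefficient = 1
x_1 = 0.6250, f(x_1) = 1.167654, coefficient = 4
x_2 = 1.2500, f(x_2) = 4.362929, coefficient = 2
x_3 = 1.8750, f(x_3) = 12.226536, coefficient = 4
x_4 = 2.5000, f(x_4) = 30.456235, coefficient = 1

I ≈ (0.625000/3) × 92.758851 = 19.324761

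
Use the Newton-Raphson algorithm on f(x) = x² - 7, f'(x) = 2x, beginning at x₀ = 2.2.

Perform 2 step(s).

f(x) = x² - 7
f'(x) = 2x
x₀ = 2.2

Newton-Raphson formula: x_{n+1} = x_n - f(x_n)/f'(x_n)

Iteration 1:
  f(2.200000) = -2.160000
  f'(2.200000) = 4.400000
  x_1 = 2.200000 - (-2.160000)/4.400000 = 2.690909
Iteration 2:
  f(2.690909) = 0.240992
  f'(2.690909) = 5.381818
  x_2 = 2.690909 - 0.240992/5.381818 = 2.646130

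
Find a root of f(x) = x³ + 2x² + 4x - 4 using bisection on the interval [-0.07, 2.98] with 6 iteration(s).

f(x) = x³ + 2x² + 4x - 4
Initial interval: [-0.07, 2.98]

Iteration 1:
  c_1 = (-0.070000 + 2.980000)/2 = 1.455000
  f(c_1) = f(1.455000) = 9.134321
  f(a) × f(c) < 0, new interval: [-0.070000, 1.455000]
Iteration 2:
  c_2 = (-0.070000 + 1.455000)/2 = 0.692500
  f(c_2) = f(0.692500) = 0.061205
  f(a) × f(c) < 0, new interval: [-0.070000, 0.692500]
Iteration 3:
  c_3 = (-0.070000 + 0.692500)/2 = 0.311250
  f(c_3) = f(0.311250) = -2.531094
  f(a) × f(c) ≥ 0, new interval: [0.311250, 0.692500]
Iteration 4:
  c_4 = (0.311250 + 0.692500)/2 = 0.501875
  f(c_4) = f(0.501875) = -1.362331
  f(a) × f(c) ≥ 0, new interval: [0.501875, 0.692500]
Iteration 5:
  c_5 = (0.501875 + 0.692500)/2 = 0.597187
  f(c_5) = f(0.597187) = -0.685007
  f(a) × f(c) ≥ 0, new interval: [0.597187, 0.692500]
Iteration 6:
  c_6 = (0.597187 + 0.692500)/2 = 0.644844
  f(c_6) = f(0.644844) = -0.320837
  f(a) × f(c) ≥ 0, new interval: [0.644844, 0.692500]

After 6 iteration(s), the approximation is c_6 = 0.644844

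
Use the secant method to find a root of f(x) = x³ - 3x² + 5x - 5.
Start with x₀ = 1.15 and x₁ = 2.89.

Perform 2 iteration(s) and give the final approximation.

f(x) = x³ - 3x² + 5x - 5
x₀ = 1.15, x₁ = 2.89

Secant formula: x_{n+1} = x_n - f(x_n)(x_n - x_{n-1})/(f(x_n) - f(x_{n-1}))

Iteration 1:
  f(1.150000) = -1.696625
  f(2.890000) = 8.531269
  x_2 = 2.890000 - 8.531269×(2.890000 - 1.150000)/(8.531269 - (-1.696625))
       = 1.438635
Iteration 2:
  f(2.890000) = 8.531269
  f(1.438635) = -1.038337
  x_3 = 1.438635 - (-1.038337)×(1.438635 - 2.890000)/(-1.038337 - 8.531269)
       = 1.596113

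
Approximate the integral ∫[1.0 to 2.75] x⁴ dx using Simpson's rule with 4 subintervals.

f(x) = x⁴
a = 1.0, b = 2.75, n = 4
h = (b - a)/n = 0.437500

Simpson's rule: (h/3)[f(x₀) + 4f(x₁) + 2f(x₂) + ... + f(xₙ)]

x_0 = 1.0000, f(x_0) = 1.000000, coefficient = 1
x_1 = 1.4375, f(x_1) = 4.270035, coefficient = 4
x_2 = 1.8750, f(x_2) = 12.359619, coefficient = 2
x_3 = 2.3125, f(x_3) = 28.597427, coefficient = 4
x_4 = 2.7500, f(x_4) = 57.191406, coefficient = 1

I ≈ (0.437500/3) × 214.380493 = 31.263822
Exact value: 31.255273
Error: 0.008548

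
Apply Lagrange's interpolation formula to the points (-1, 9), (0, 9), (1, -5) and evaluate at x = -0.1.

Lagrange interpolation formula:
P(x) = Σ yᵢ × Lᵢ(x)
where Lᵢ(x) = Π_{j≠i} (x - xⱼ)/(xᵢ - xⱼ)

L_0(-0.1) = (-0.1 - 0)/(-1 - 0) × (-0.1 - 1)/(-1 - 1) = 0.055000
L_1(-0.1) = (-0.1 - (-1))/(0 - (-1)) × (-0.1 - 1)/(0 - 1) = 0.990000
L_2(-0.1) = (-0.1 - (-1))/(1 - (-1)) × (-0.1 - 0)/(1 - 0) = -0.045000

P(-0.1) = 9×L_0(-0.1) + 9×L_1(-0.1) + (-5)×L_2(-0.1)
P(-0.1) = 9.630000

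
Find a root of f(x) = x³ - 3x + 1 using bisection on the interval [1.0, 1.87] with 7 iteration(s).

f(x) = x³ - 3x + 1
Initial interval: [1.0, 1.87]

Iteration 1:
  c_1 = (1.000000 + 1.870000)/2 = 1.435000
  f(c_1) = f(1.435000) = -0.350012
  f(a) × f(c) ≥ 0, new interval: [1.435000, 1.870000]
Iteration 2:
  c_2 = (1.435000 + 1.870000)/2 = 1.652500
  f(c_2) = f(1.652500) = 0.555075
  f(a) × f(c) < 0, new interval: [1.435000, 1.652500]
Iteration 3:
  c_3 = (1.435000 + 1.652500)/2 = 1.543750
  f(c_3) = f(1.543750) = 0.047760
  f(a) × f(c) < 0, new interval: [1.435000, 1.543750]
Iteration 4:
  c_4 = (1.435000 + 1.543750)/2 = 1.489375
  f(c_4) = f(1.489375) = -0.164337
  f(a) × f(c) ≥ 0, new interval: [1.489375, 1.543750]
Iteration 5:
  c_5 = (1.489375 + 1.543750)/2 = 1.516563
  f(c_5) = f(1.516563) = -0.061652
  f(a) × f(c) ≥ 0, new interval: [1.516563, 1.543750]
Iteration 6:
  c_6 = (1.516563 + 1.543750)/2 = 1.530156
  f(c_6) = f(1.530156) = -0.007794
  f(a) × f(c) ≥ 0, new interval: [1.530156, 1.543750]
Iteration 7:
  c_7 = (1.530156 + 1.543750)/2 = 1.536953
  f(c_7) = f(1.536953) = 0.019770
  f(a) × f(c) < 0, new interval: [1.530156, 1.536953]

After 7 iteration(s), the approximation is c_7 = 1.536953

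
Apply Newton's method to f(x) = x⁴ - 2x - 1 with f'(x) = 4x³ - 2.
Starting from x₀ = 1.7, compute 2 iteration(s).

f(x) = x⁴ - 2x - 1
f'(x) = 4x³ - 2
x₀ = 1.7

Newton-Raphson formula: x_{n+1} = x_n - f(x_n)/f'(x_n)

Iteration 1:
  f(1.700000) = 3.952100
  f'(1.700000) = 17.652000
  x_1 = 1.700000 - 3.952100/17.652000 = 1.476110
Iteration 2:
  f(1.476110) = 0.795392
  f'(1.476110) = 10.865198
  x_2 = 1.476110 - 0.795392/10.865198 = 1.402905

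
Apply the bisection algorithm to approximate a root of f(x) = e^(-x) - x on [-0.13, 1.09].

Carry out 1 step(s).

f(x) = e^(-x) - x
Initial interval: [-0.13, 1.09]

Iteration 1:
  c_1 = (-0.130000 + 1.090000)/2 = 0.480000
  f(c_1) = f(0.480000) = 0.138783
  f(a) × f(c) ≥ 0, new interval: [0.480000, 1.090000]

After 1 iteration(s), the approximation is c_1 = 0.480000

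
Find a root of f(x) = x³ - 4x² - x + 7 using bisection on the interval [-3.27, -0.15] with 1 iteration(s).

f(x) = x³ - 4x² - x + 7
Initial interval: [-3.27, -0.15]

Iteration 1:
  c_1 = (-3.270000 + (-0.150000))/2 = -1.710000
  f(c_1) = f(-1.710000) = -7.986611
  f(a) × f(c) ≥ 0, new interval: [-1.710000, -0.150000]

After 1 iteration(s), the approximation is c_1 = -1.710000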